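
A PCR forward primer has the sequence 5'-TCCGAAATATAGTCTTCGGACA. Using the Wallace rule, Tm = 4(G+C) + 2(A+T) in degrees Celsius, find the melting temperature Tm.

62°C

Counting bases: G=4, C=5, T=6, A=7
AT pairs contribute 13, GC pairs contribute 9.
Tm = 4·9 + 2·13 = 36 + 26 = 62°C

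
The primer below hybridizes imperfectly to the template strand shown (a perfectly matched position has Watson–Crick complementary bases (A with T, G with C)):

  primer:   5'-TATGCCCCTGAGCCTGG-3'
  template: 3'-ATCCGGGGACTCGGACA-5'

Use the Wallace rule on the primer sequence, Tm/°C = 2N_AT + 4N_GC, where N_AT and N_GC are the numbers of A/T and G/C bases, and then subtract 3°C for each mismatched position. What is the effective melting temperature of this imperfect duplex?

Primer base counts: A=2, T=4, G=5, C=6 → A+T=6, G+C=11
Perfect-match Tm = 2(6) + 4(11) = 12 + 44 = 56°C
Mismatches (positions where the bases are not complementary): 2 (at positions 3, 17)
Effective Tm = 56 − 2×3 = 56 − 6 = 50°C

50°C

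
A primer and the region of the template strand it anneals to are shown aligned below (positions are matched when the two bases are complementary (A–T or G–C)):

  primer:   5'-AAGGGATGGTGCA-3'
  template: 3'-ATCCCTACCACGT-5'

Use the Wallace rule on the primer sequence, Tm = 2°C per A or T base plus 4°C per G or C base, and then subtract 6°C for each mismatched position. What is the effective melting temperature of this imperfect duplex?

34°C

Primer base counts: A=4, T=2, G=6, C=1 → A+T=6, G+C=7
Perfect-match Tm = 2(6) + 4(7) = 12 + 28 = 40°C
Mismatches (positions where the bases are not complementary): 1 (at position 1)
Effective Tm = 40 − 1×6 = 40 − 6 = 34°C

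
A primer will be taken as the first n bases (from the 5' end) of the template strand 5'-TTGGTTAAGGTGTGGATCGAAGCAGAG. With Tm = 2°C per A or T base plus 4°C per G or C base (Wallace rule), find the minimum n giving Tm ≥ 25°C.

n = 10

First 9 bases: TTGGTTAAG → Tm = 24°C (< 25°C)
First 10 bases: TTGGTTAAGG → Tm = 28°C (≥ 25°C)
Since every base adds ≥2°C, Tm only increases with n, so the threshold is first crossed at n = 10.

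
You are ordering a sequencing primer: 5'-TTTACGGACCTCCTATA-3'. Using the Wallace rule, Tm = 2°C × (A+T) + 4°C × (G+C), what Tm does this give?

Counting bases: G=2, C=5, A=4, T=6
So N_AT = 10 and N_GC = 7.
Tm = 2×10 + 4×7 = 48°C

48°C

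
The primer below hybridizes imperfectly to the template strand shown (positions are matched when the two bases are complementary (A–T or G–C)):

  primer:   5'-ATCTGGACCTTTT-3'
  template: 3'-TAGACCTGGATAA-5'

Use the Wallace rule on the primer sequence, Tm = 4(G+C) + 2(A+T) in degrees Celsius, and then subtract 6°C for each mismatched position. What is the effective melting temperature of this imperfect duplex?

Primer base counts: A=2, T=6, G=2, C=3 → A+T=8, G+C=5
Perfect-match Tm = 2(8) + 4(5) = 16 + 20 = 36°C
Mismatches (positions where the bases are not complementary): 1 (at position 11)
Effective Tm = 36 − 1×6 = 36 − 6 = 30°C

30°C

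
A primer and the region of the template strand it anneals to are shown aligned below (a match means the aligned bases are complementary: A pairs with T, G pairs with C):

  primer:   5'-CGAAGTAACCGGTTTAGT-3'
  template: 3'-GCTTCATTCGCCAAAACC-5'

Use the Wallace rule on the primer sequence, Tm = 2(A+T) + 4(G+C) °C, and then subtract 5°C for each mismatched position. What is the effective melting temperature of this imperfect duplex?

Primer base counts: A=5, T=5, G=5, C=3 → A+T=10, G+C=8
Perfect-match Tm = 2(10) + 4(8) = 20 + 32 = 52°C
Mismatches (positions where the bases are not complementary): 3 (at positions 9, 16, 18)
Effective Tm = 52 − 3×5 = 52 − 15 = 37°C

37°C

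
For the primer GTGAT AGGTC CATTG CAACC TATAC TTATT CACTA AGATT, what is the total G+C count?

14

Counting bases: A=12, C=8, T=14, G=6
Total G or C: 6 + 8 = 14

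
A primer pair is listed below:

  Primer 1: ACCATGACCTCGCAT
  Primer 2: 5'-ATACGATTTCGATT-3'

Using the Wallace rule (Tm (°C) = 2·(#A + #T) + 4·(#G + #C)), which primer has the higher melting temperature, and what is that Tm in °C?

Primer 1: A+T=7, G+C=8 → Tm = 2(7)+4(8) = 46°C
Primer 2: A+T=10, G+C=4 → Tm = 2(10)+4(4) = 36°C
46°C vs 36°C → primer 1 is higher.

Primer 1, 46°C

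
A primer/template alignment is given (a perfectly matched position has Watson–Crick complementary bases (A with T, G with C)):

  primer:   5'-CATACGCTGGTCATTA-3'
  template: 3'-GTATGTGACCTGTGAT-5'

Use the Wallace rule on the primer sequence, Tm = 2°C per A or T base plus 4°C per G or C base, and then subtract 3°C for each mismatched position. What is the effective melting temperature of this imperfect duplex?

37°C

Primer base counts: A=4, T=5, G=3, C=4 → A+T=9, G+C=7
Perfect-match Tm = 2(9) + 4(7) = 18 + 28 = 46°C
Mismatches (positions where the bases are not complementary): 3 (at positions 6, 11, 14)
Effective Tm = 46 − 3×3 = 46 − 9 = 37°C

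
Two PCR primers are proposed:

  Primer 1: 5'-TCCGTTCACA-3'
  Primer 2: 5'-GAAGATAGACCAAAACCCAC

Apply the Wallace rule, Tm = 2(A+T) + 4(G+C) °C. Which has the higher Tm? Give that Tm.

Primer 1: A+T=5, G+C=5 → Tm = 2(5)+4(5) = 30°C
Primer 2: A+T=11, G+C=9 → Tm = 2(11)+4(9) = 58°C
30°C vs 58°C → primer 2 is higher.

Primer 2, 58°C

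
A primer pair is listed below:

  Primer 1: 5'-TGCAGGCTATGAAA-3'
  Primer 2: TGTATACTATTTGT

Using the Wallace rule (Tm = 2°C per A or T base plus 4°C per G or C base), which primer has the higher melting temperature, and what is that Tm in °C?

Primer 1: A+T=8, G+C=6 → Tm = 2(8)+4(6) = 40°C
Primer 2: A+T=11, G+C=3 → Tm = 2(11)+4(3) = 34°C
40°C vs 34°C → primer 1 is higher.

Primer 1, 40°C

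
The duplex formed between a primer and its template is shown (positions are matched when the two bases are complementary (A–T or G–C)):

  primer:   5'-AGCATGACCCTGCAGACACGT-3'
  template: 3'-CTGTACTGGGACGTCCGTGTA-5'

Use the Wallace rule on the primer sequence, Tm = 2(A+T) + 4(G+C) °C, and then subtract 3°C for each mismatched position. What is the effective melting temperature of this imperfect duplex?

Primer base counts: A=6, T=3, G=5, C=7 → A+T=9, G+C=12
Perfect-match Tm = 2(9) + 4(12) = 18 + 48 = 66°C
Mismatches (positions where the bases are not complementary): 4 (at positions 1, 2, 16, 20)
Effective Tm = 66 − 4×3 = 66 − 12 = 54°C

54°C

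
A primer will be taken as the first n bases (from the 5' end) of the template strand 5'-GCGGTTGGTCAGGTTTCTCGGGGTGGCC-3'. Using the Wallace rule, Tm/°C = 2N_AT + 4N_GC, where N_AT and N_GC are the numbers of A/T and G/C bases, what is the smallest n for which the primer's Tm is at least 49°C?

n = 16

First 15 bases: GCGGTTGGTCAGGTT → Tm = 48°C (< 49°C)
First 16 bases: GCGGTTGGTCAGGTTT → Tm = 50°C (≥ 49°C)
Since every base adds ≥2°C, Tm only increases with n, so the threshold is first crossed at n = 16.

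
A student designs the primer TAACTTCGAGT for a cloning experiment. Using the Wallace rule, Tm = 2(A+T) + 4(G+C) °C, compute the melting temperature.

30°C

Counting bases: G=2, T=4, C=2, A=3
So N_AT = 7 and N_GC = 4.
Tm = 2(7) + 4(4) = 14 + 16 = 30°C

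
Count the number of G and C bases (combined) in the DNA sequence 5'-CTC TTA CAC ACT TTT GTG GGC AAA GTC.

C=7, A=6, T=9, G=5
G+C = 5 + 7 = 12

12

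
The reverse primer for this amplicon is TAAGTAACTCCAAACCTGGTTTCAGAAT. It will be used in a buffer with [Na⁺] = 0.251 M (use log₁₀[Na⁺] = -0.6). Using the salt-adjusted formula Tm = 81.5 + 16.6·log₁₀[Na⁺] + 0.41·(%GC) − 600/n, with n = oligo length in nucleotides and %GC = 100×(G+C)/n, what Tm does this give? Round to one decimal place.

64.8°C

Length n = 28. Scanning the sequence gives C=6, A=10, T=8, G=4.
G+C = 10, so %GC = 10/28 × 100 = 35.714%
Salt term: 16.6 × (-0.6) = -9.96
GC term: 0.41 × 35.714 = 14.643; length term: −600/28 = −21.429
Tm = 81.5 + (-9.96) + 14.643 − 21.429 = 64.754 → 64.8°C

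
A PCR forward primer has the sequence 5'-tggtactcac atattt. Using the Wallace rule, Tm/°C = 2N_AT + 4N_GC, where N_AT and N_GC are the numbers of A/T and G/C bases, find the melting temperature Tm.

42°C

Base counts: G=2, T=7, A=4, C=3
AT pairs contribute 11, GC pairs contribute 5.
Tm = 4·5 + 2·11 = 20 + 22 = 42°C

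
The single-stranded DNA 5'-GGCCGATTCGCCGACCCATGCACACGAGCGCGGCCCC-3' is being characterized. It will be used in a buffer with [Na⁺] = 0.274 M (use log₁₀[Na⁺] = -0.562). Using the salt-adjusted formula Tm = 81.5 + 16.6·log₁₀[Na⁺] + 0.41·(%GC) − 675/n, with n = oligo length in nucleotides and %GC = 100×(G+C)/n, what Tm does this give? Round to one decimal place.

85.0°C

Length n = 37. G=11, A=6, C=17, T=3
G+C = 28, so %GC = 28/37 × 100 = 75.676%
Salt term: 16.6 × (-0.562) = -9.329
GC term: 0.41 × 75.676 = 31.027; length term: −675/37 = −18.243
Tm = 81.5 + (-9.329) + 31.027 − 18.243 = 84.955 → 85.0°C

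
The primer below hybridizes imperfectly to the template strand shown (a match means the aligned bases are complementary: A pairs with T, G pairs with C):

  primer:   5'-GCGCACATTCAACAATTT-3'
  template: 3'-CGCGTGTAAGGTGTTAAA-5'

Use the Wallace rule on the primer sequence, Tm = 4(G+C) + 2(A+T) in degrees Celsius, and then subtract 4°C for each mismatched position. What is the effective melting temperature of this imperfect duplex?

Primer base counts: A=6, T=5, G=2, C=5 → A+T=11, G+C=7
Perfect-match Tm = 2(11) + 4(7) = 22 + 28 = 50°C
Mismatches (positions where the bases are not complementary): 1 (at position 11)
Effective Tm = 50 − 1×4 = 50 − 4 = 46°C

46°C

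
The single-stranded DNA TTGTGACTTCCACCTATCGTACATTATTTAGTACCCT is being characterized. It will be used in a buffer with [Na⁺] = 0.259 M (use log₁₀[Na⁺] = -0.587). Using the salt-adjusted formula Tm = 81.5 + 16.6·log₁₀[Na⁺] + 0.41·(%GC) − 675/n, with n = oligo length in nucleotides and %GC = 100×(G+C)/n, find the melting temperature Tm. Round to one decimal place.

69.0°C

Length n = 37. T=15, C=10, A=8, G=4
G+C = 14, so %GC = 14/37 × 100 = 37.838%
Salt term: 16.6 × (-0.587) = -9.744
GC term: 0.41 × 37.838 = 15.514; length term: −675/37 = −18.243
Tm = 81.5 + (-9.744) + 15.514 − 18.243 = 69.027 → 69.0°C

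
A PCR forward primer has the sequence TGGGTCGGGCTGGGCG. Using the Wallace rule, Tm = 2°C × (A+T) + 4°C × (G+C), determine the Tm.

Base counts: T=3, G=10, C=3, A=0
A+T = 3, G+C = 13
Tm = 4·13 + 2·3 = 52 + 6 = 58°C

58°C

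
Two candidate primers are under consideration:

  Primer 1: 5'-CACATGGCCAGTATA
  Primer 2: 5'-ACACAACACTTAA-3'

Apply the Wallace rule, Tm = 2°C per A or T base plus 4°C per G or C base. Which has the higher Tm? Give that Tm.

Primer 1: A+T=8, G+C=7 → Tm = 2(8)+4(7) = 44°C
Primer 2: A+T=9, G+C=4 → Tm = 2(9)+4(4) = 34°C
44°C vs 34°C → primer 1 is higher.

Primer 1, 44°C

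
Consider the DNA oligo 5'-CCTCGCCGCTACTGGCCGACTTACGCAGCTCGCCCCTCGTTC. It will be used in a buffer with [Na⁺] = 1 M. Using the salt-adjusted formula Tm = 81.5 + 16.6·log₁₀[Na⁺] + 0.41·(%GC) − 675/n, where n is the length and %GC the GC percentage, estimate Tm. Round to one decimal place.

93.7°C

Length n = 42. Base counts: A=4, C=20, G=9, T=9
G+C = 29, so %GC = 29/42 × 100 = 69.048%
Salt term: 16.6 × (0) = 0
GC term: 0.41 × 69.048 = 28.31; length term: −675/42 = −16.071
Tm = 81.5 + (0) + 28.31 − 16.071 = 93.739 → 93.7°C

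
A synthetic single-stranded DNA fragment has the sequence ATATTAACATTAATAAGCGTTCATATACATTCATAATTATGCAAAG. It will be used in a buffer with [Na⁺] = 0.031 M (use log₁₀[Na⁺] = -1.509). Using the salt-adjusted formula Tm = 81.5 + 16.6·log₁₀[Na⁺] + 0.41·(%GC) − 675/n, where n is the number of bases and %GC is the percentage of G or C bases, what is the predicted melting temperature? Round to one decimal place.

50.7°C

Length n = 46. Scanning the sequence gives G=4, T=16, A=20, C=6.
G+C = 10, so %GC = 10/46 × 100 = 21.739%
Salt term: 16.6 × (-1.509) = -25.049
GC term: 0.41 × 21.739 = 8.913; length term: −675/46 = −14.674
Tm = 81.5 + (-25.049) + 8.913 − 14.674 = 50.69 → 50.7°C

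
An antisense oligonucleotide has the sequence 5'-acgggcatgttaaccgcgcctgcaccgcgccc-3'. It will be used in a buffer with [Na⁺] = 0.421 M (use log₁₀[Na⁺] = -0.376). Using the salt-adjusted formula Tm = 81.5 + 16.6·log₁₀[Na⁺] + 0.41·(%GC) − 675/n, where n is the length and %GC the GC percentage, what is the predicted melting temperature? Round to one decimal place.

83.6°C

Length n = 32. T=4, G=9, A=5, C=14
G+C = 23, so %GC = 23/32 × 100 = 71.875%
Salt term: 16.6 × (-0.376) = -6.242
GC term: 0.41 × 71.875 = 29.469; length term: −675/32 = −21.094
Tm = 81.5 + (-6.242) + 29.469 − 21.094 = 83.633 → 83.6°C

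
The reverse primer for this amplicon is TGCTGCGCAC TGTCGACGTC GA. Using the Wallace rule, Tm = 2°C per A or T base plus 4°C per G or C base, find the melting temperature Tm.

C=7, T=5, A=3, G=7
AT pairs contribute 8, GC pairs contribute 14.
Tm = 2(8) + 4(14) = 16 + 56 = 72°C

72°C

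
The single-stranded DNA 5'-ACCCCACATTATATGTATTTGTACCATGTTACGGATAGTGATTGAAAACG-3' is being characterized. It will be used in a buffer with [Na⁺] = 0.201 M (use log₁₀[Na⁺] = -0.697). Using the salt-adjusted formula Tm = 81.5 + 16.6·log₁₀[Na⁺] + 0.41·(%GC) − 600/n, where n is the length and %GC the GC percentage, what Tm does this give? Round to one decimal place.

72.7°C

Length n = 50. Scanning the sequence gives A=16, T=16, C=9, G=9.
G+C = 18, so %GC = 18/50 × 100 = 36%
Salt term: 16.6 × (-0.697) = -11.57
GC term: 0.41 × 36 = 14.76; length term: −600/50 = −12
Tm = 81.5 + (-11.57) + 14.76 − 12 = 72.69 → 72.7°C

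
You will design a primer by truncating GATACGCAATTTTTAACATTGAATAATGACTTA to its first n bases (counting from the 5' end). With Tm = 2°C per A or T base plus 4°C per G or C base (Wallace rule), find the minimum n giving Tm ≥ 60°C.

n = 24

First 23 bases: GATACGCAATTTTTAACATTGAA → Tm = 58°C (< 60°C)
First 24 bases: GATACGCAATTTTTAACATTGAAT → Tm = 60°C (≥ 60°C)
Each additional base adds 2°C (A/T) or 4°C (G/C), so Tm is non-decreasing in n; n = 24 is the first length to reach 60°C.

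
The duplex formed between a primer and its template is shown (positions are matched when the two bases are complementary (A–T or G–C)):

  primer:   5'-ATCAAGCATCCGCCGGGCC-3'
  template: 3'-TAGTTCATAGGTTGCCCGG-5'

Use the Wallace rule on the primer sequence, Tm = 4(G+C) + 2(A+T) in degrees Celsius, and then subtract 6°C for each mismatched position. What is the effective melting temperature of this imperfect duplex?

46°C

Primer base counts: A=4, T=2, G=5, C=8 → A+T=6, G+C=13
Perfect-match Tm = 2(6) + 4(13) = 12 + 52 = 64°C
Mismatches (positions where the bases are not complementary): 3 (at positions 7, 12, 13)
Effective Tm = 64 − 3×6 = 64 − 18 = 46°C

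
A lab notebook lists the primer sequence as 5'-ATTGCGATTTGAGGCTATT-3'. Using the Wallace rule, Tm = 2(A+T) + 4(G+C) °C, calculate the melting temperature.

52°C

Base counts: A=4, C=2, T=8, G=5
So N_AT = 12 and N_GC = 7.
Tm = 2×12 + 4×7 = 52°C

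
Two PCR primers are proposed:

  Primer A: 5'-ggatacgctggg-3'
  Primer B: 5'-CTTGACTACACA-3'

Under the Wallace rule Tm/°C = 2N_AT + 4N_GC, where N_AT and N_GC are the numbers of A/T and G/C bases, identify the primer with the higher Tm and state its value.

Primer A: A+T=4, G+C=8 → Tm = 2(4)+4(8) = 40°C
Primer B: A+T=7, G+C=5 → Tm = 2(7)+4(5) = 34°C
40°C vs 34°C → primer A is higher.

Primer A, 40°C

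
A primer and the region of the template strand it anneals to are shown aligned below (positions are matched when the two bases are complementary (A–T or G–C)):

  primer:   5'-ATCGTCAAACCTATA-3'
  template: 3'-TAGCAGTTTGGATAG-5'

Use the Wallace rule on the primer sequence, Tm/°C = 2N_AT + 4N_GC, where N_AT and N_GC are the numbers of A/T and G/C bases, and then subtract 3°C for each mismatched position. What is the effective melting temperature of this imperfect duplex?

Primer base counts: A=6, T=4, G=1, C=4 → A+T=10, G+C=5
Perfect-match Tm = 2(10) + 4(5) = 20 + 20 = 40°C
Mismatches (positions where the bases are not complementary): 1 (at position 15)
Effective Tm = 40 − 1×3 = 40 − 3 = 37°C

37°C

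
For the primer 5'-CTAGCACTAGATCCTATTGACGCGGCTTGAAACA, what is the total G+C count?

16

Scanning the sequence gives C=9, A=10, T=8, G=7.
G+C = 7 + 9 = 16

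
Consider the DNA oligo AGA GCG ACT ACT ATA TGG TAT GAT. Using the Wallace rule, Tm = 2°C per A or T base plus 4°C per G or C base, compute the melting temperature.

66°C

Counting bases: C=3, A=8, G=6, T=7
AT pairs contribute 15, GC pairs contribute 9.
Tm = 2(15) + 4(9) = 30 + 36 = 66°C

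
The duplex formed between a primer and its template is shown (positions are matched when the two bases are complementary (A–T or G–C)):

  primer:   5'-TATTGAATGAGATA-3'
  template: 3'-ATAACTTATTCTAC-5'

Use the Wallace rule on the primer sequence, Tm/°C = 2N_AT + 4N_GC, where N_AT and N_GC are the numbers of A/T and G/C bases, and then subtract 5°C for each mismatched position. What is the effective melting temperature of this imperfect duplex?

Primer base counts: A=6, T=5, G=3, C=0 → A+T=11, G+C=3
Perfect-match Tm = 2(11) + 4(3) = 22 + 12 = 34°C
Mismatches (positions where the bases are not complementary): 2 (at positions 9, 14)
Effective Tm = 34 − 2×5 = 34 − 10 = 24°C

24°C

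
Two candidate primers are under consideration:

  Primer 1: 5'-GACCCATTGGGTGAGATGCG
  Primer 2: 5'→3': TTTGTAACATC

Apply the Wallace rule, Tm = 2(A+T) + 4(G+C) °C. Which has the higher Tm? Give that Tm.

Primer 1, 64°C

Primer 1: A+T=8, G+C=12 → Tm = 2(8)+4(12) = 64°C
Primer 2: A+T=8, G+C=3 → Tm = 2(8)+4(3) = 28°C
64°C vs 28°C → primer 1 is higher.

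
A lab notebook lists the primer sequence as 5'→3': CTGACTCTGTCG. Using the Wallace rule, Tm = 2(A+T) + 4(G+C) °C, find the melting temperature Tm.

Counting bases: C=4, A=1, G=3, T=4
So N_AT = 5 and N_GC = 7.
Tm = 2×5 + 4×7 = 38°C

38°C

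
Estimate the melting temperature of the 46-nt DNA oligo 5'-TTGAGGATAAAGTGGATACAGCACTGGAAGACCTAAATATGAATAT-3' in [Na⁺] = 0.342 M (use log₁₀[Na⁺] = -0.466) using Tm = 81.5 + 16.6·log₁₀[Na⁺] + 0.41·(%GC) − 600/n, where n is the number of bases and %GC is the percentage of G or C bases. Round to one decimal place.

Length n = 46. Counting bases: G=11, C=5, T=11, A=19
G+C = 16, so %GC = 16/46 × 100 = 34.783%
Salt term: 16.6 × (-0.466) = -7.736
GC term: 0.41 × 34.783 = 14.261; length term: −600/46 = −13.043
Tm = 81.5 + (-7.736) + 14.261 − 13.043 = 74.982 → 75.0°C

75.0°C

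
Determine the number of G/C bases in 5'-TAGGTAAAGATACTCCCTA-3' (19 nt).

7

Base counts: G=3, T=5, A=7, C=4
G+C = 3 + 4 = 7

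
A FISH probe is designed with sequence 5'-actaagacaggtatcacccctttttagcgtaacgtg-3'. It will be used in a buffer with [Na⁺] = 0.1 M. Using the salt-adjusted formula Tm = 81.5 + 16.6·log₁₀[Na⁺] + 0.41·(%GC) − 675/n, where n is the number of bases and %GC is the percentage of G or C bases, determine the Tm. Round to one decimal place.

Length n = 36. Base counts: A=10, T=10, C=9, G=7
G+C = 16, so %GC = 16/36 × 100 = 44.444%
Salt term: 16.6 × (-1) = -16.6
GC term: 0.41 × 44.444 = 18.222; length term: −675/36 = −18.75
Tm = 81.5 + (-16.6) + 18.222 − 18.75 = 64.372 → 64.4°C

64.4°C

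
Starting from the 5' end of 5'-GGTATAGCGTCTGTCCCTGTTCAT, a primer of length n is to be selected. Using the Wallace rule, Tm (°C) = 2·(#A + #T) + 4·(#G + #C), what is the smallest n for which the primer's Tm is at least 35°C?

First 11 bases: GGTATAGCGTC → Tm = 34°C (< 35°C)
First 12 bases: GGTATAGCGTCT → Tm = 36°C (≥ 35°C)
Since every base adds ≥2°C, Tm only increases with n, so the threshold is first crossed at n = 12.

n = 12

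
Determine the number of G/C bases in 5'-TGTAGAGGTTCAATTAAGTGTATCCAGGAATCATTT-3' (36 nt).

Counting bases: G=8, C=4, A=11, T=13
Total G or C: 8 + 4 = 12

12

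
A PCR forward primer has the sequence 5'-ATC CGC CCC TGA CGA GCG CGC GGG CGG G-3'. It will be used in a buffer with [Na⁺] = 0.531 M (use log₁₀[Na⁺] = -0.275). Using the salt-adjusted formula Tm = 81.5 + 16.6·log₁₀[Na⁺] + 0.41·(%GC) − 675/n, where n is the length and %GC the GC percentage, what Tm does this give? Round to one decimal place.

Length n = 28. Counting bases: C=11, A=3, T=2, G=12
G+C = 23, so %GC = 23/28 × 100 = 82.143%
Salt term: 16.6 × (-0.275) = -4.565
GC term: 0.41 × 82.143 = 33.679; length term: −675/28 = −24.107
Tm = 81.5 + (-4.565) + 33.679 − 24.107 = 86.507 → 86.5°C

86.5°C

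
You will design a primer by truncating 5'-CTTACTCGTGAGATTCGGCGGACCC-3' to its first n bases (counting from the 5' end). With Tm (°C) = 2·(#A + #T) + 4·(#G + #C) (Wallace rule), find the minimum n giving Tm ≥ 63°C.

First 20 bases: CTTACTCGTGAGATTCGGCG → Tm = 62°C (< 63°C)
First 21 bases: CTTACTCGTGAGATTCGGCGG → Tm = 66°C (≥ 63°C)
Since every base adds ≥2°C, Tm only increases with n, so the threshold is first crossed at n = 21.

n = 21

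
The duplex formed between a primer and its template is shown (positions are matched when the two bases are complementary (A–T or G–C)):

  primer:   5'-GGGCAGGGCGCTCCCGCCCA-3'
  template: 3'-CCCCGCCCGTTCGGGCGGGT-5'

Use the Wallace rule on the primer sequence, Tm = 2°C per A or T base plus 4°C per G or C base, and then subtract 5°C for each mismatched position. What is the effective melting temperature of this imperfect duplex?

49°C

Primer base counts: A=2, T=1, G=8, C=9 → A+T=3, G+C=17
Perfect-match Tm = 2(3) + 4(17) = 6 + 68 = 74°C
Mismatches (positions where the bases are not complementary): 5 (at positions 4, 5, 10, 11, 12)
Effective Tm = 74 − 5×5 = 74 − 25 = 49°C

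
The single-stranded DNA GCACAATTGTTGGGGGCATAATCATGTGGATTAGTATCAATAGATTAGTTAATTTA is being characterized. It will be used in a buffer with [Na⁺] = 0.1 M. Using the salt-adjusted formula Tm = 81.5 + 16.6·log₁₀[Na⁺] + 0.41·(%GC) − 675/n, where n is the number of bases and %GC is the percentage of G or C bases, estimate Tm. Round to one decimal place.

66.0°C

Length n = 56. T=20, G=13, C=5, A=18
G+C = 18, so %GC = 18/56 × 100 = 32.143%
Salt term: 16.6 × (-1) = -16.6
GC term: 0.41 × 32.143 = 13.179; length term: −675/56 = −12.054
Tm = 81.5 + (-16.6) + 13.179 − 12.054 = 66.025 → 66.0°C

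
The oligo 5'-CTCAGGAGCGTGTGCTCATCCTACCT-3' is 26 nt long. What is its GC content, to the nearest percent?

58%

A=4, G=6, T=7, C=9
G+C = 6 + 9 = 15 out of 26 bases
%GC = 15/26 × 100 = 57.69% ≈ 58%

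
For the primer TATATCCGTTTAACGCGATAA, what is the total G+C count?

7

Base counts: G=3, T=7, C=4, A=7
G+C = 3 + 4 = 7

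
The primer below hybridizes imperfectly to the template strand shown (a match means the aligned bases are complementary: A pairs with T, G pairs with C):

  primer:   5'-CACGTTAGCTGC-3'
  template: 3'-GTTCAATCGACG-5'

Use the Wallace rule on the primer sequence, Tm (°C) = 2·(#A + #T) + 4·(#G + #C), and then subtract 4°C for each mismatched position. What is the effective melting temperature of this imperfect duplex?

Primer base counts: A=2, T=3, G=3, C=4 → A+T=5, G+C=7
Perfect-match Tm = 2(5) + 4(7) = 10 + 28 = 38°C
Mismatches (positions where the bases are not complementary): 1 (at position 3)
Effective Tm = 38 − 1×4 = 38 − 4 = 34°C

34°C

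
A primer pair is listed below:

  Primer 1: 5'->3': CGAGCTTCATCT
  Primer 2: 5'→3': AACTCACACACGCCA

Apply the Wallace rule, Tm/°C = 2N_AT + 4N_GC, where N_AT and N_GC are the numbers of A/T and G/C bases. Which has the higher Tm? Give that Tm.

Primer 1: A+T=6, G+C=6 → Tm = 2(6)+4(6) = 36°C
Primer 2: A+T=7, G+C=8 → Tm = 2(7)+4(8) = 46°C
36°C vs 46°C → primer 2 is higher.

Primer 2, 46°C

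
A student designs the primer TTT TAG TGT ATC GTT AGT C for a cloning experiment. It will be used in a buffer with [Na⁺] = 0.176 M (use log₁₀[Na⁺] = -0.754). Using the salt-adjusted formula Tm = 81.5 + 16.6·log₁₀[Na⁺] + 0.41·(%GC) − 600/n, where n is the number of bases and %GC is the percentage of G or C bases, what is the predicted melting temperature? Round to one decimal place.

50.4°C

Length n = 19. C=2, T=10, G=4, A=3
G+C = 6, so %GC = 6/19 × 100 = 31.579%
Salt term: 16.6 × (-0.754) = -12.516
GC term: 0.41 × 31.579 = 12.947; length term: −600/19 = −31.579
Tm = 81.5 + (-12.516) + 12.947 − 31.579 = 50.352 → 50.4°C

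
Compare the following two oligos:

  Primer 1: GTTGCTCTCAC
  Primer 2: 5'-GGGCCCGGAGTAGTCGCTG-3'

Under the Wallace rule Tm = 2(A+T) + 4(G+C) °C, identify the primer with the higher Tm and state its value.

Primer 1: A+T=5, G+C=6 → Tm = 2(5)+4(6) = 34°C
Primer 2: A+T=5, G+C=14 → Tm = 2(5)+4(14) = 66°C
34°C vs 66°C → primer 2 is higher.

Primer 2, 66°C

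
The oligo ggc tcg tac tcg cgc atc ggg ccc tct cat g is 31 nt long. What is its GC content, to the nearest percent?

Scanning the sequence gives T=7, G=9, A=3, C=12.
G+C = 9 + 12 = 21 out of 31 bases
%GC = 21/31 × 100 = 67.74% ≈ 68%

68%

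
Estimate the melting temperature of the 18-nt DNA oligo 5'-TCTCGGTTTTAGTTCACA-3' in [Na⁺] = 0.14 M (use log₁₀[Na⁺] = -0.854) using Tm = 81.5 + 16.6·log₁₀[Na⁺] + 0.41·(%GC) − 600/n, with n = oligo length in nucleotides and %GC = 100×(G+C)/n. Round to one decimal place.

49.9°C

Length n = 18. Base counts: T=8, G=3, C=4, A=3
G+C = 7, so %GC = 7/18 × 100 = 38.889%
Salt term: 16.6 × (-0.854) = -14.176
GC term: 0.41 × 38.889 = 15.944; length term: −600/18 = −33.333
Tm = 81.5 + (-14.176) + 15.944 − 33.333 = 49.935 → 49.9°C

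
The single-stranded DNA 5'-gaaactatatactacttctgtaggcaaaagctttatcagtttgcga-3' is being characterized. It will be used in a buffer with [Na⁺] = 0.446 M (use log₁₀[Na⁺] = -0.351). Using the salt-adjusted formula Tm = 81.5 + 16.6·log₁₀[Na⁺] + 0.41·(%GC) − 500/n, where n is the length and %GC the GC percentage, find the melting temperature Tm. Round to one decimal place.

79.1°C

Length n = 46. Counting bases: C=8, T=15, G=8, A=15
G+C = 16, so %GC = 16/46 × 100 = 34.783%
Salt term: 16.6 × (-0.351) = -5.827
GC term: 0.41 × 34.783 = 14.261; length term: −500/46 = −10.87
Tm = 81.5 + (-5.827) + 14.261 − 10.87 = 79.064 → 79.1°C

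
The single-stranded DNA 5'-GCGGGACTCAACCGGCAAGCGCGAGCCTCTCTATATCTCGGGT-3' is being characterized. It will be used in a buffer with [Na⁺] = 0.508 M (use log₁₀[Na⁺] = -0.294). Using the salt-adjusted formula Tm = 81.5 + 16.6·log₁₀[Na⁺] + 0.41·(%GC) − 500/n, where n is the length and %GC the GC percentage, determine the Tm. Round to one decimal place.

Length n = 43. Scanning the sequence gives T=8, C=14, G=13, A=8.
G+C = 27, so %GC = 27/43 × 100 = 62.791%
Salt term: 16.6 × (-0.294) = -4.88
GC term: 0.41 × 62.791 = 25.744; length term: −500/43 = −11.628
Tm = 81.5 + (-4.88) + 25.744 − 11.628 = 90.736 → 90.7°C

90.7°C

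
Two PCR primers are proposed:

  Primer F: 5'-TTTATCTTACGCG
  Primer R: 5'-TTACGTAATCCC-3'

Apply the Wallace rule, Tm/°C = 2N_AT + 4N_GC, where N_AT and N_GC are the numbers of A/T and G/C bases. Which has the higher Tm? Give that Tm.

Primer F, 36°C

Primer F: A+T=8, G+C=5 → Tm = 2(8)+4(5) = 36°C
Primer R: A+T=7, G+C=5 → Tm = 2(7)+4(5) = 34°C
36°C vs 34°C → primer F is higher.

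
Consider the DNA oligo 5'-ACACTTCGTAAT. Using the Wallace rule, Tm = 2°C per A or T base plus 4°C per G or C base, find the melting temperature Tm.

32°C

Counting bases: A=4, G=1, T=4, C=3
A+T = 8, G+C = 4
Tm = 2×8 + 4×4 = 32°C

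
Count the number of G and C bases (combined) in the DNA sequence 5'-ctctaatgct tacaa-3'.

5

Scanning the sequence gives C=4, A=5, G=1, T=5.
Total G or C: 1 + 4 = 5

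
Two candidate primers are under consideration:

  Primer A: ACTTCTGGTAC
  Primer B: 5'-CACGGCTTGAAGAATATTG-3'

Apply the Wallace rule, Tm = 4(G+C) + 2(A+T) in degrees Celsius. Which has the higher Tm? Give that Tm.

Primer A: A+T=6, G+C=5 → Tm = 2(6)+4(5) = 32°C
Primer B: A+T=11, G+C=8 → Tm = 2(11)+4(8) = 54°C
32°C vs 54°C → primer B is higher.

Primer B, 54°C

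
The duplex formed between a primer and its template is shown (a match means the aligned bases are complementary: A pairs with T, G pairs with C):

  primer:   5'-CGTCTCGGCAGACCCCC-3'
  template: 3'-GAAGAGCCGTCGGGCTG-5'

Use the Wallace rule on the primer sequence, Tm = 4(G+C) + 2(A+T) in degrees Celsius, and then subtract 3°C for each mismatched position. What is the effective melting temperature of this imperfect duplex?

48°C

Primer base counts: A=2, T=2, G=4, C=9 → A+T=4, G+C=13
Perfect-match Tm = 2(4) + 4(13) = 8 + 52 = 60°C
Mismatches (positions where the bases are not complementary): 4 (at positions 2, 12, 15, 16)
Effective Tm = 60 − 4×3 = 60 − 12 = 48°C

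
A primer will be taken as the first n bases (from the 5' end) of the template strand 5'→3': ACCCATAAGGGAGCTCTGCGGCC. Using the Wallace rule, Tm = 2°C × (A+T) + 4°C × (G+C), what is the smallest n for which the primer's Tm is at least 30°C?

n = 10

First 9 bases: ACCCATAAG → Tm = 26°C (< 30°C)
First 10 bases: ACCCATAAGG → Tm = 30°C (≥ 30°C)
Each additional base adds 2°C (A/T) or 4°C (G/C), so Tm is non-decreasing in n; n = 10 is the first length to reach 30°C.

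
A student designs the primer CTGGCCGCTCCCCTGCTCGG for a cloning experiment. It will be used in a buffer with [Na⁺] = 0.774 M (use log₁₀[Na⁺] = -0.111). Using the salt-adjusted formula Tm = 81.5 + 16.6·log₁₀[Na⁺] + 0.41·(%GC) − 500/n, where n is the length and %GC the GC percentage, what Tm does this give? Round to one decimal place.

Length n = 20. Counting bases: A=0, T=4, C=10, G=6
G+C = 16, so %GC = 16/20 × 100 = 80%
Salt term: 16.6 × (-0.111) = -1.843
GC term: 0.41 × 80 = 32.8; length term: −500/20 = −25
Tm = 81.5 + (-1.843) + 32.8 − 25 = 87.457 → 87.5°C

87.5°C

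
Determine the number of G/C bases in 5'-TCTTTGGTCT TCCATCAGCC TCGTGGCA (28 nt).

15

Counting bases: T=10, G=6, A=3, C=9
Total G or C: 6 + 9 = 15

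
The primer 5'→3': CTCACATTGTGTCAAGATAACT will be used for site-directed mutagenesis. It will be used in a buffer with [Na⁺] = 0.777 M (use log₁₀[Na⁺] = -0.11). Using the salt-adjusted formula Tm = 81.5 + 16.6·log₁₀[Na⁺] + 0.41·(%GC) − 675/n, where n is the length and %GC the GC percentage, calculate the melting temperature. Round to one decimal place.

63.9°C

Length n = 22. Base counts: A=7, T=7, G=3, C=5
G+C = 8, so %GC = 8/22 × 100 = 36.364%
Salt term: 16.6 × (-0.11) = -1.826
GC term: 0.41 × 36.364 = 14.909; length term: −675/22 = −30.682
Tm = 81.5 + (-1.826) + 14.909 − 30.682 = 63.901 → 63.9°C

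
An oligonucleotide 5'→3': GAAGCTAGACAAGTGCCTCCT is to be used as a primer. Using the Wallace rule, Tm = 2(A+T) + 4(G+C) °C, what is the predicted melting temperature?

T=4, G=5, C=6, A=6
A+T = 10, G+C = 11
Tm = 2(10) + 4(11) = 20 + 44 = 64°C

64°C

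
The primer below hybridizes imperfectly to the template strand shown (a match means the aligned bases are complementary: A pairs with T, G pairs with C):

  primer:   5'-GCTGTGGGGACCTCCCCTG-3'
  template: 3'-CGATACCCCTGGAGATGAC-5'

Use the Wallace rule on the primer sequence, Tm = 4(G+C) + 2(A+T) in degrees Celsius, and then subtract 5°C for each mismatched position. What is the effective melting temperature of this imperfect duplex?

51°C

Primer base counts: A=1, T=4, G=7, C=7 → A+T=5, G+C=14
Perfect-match Tm = 2(5) + 4(14) = 10 + 56 = 66°C
Mismatches (positions where the bases are not complementary): 3 (at positions 4, 15, 16)
Effective Tm = 66 − 3×5 = 66 − 15 = 51°C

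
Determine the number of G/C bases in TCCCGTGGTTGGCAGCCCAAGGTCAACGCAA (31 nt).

Scanning the sequence gives C=10, T=5, A=7, G=9.
Total G or C: 9 + 10 = 19

19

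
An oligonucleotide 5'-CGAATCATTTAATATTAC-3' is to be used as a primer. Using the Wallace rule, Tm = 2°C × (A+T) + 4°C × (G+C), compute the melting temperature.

G=1, T=7, C=3, A=7
A+T = 14, G+C = 4
Tm = 4·4 + 2·14 = 16 + 28 = 44°C

44°C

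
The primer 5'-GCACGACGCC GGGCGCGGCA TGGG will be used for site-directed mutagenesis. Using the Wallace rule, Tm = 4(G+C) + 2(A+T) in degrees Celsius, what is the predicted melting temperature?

A=3, C=8, T=1, G=12
A+T = 4, G+C = 20
Tm = 2×4 + 4×20 = 88°C

88°C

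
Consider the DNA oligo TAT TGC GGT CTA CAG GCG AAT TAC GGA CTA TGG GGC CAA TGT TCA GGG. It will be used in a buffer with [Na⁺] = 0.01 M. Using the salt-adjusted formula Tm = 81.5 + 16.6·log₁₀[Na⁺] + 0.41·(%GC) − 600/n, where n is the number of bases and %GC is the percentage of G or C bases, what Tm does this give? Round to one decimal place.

57.2°C

Length n = 48. Counting bases: G=16, T=12, C=9, A=11
G+C = 25, so %GC = 25/48 × 100 = 52.083%
Salt term: 16.6 × (-2) = -33.2
GC term: 0.41 × 52.083 = 21.354; length term: −600/48 = −12.5
Tm = 81.5 + (-33.2) + 21.354 − 12.5 = 57.154 → 57.2°C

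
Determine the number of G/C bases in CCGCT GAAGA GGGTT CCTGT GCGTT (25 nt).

15

Scanning the sequence gives G=9, A=3, T=7, C=6.
G+C = 9 + 6 = 15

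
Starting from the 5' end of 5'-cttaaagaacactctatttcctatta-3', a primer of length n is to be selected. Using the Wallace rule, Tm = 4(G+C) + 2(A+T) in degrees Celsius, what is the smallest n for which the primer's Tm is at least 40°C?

n = 15

First 14 bases: CTTAAAGAACACTC → Tm = 38°C (< 40°C)
First 15 bases: CTTAAAGAACACTCT → Tm = 40°C (≥ 40°C)
Each additional base adds 2°C (A/T) or 4°C (G/C), so Tm is non-decreasing in n; n = 15 is the first length to reach 40°C.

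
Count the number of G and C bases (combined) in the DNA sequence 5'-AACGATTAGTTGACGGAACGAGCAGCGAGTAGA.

16

Counting bases: G=11, C=5, A=12, T=5
Total G or C: 11 + 5 = 16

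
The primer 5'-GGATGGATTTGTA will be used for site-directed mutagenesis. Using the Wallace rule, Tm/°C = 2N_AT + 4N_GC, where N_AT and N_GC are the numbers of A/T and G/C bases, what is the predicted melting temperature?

T=5, C=0, A=3, G=5
AT pairs contribute 8, GC pairs contribute 5.
Tm = 4·5 + 2·8 = 20 + 16 = 36°C

36°C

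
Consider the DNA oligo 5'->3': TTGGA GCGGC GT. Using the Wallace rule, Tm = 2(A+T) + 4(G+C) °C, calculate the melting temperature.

40°C

T=3, A=1, G=6, C=2
AT pairs contribute 4, GC pairs contribute 8.
Tm = 4·8 + 2·4 = 32 + 8 = 40°C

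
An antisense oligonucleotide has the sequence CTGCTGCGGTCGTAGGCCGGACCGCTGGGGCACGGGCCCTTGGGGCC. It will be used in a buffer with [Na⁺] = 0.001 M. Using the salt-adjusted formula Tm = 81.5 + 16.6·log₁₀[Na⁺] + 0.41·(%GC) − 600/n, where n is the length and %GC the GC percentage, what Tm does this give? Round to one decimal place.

51.2°C

Length n = 47. Scanning the sequence gives C=16, A=3, T=7, G=21.
G+C = 37, so %GC = 37/47 × 100 = 78.723%
Salt term: 16.6 × (-3) = -49.8
GC term: 0.41 × 78.723 = 32.276; length term: −600/47 = −12.766
Tm = 81.5 + (-49.8) + 32.276 − 12.766 = 51.21 → 51.2°C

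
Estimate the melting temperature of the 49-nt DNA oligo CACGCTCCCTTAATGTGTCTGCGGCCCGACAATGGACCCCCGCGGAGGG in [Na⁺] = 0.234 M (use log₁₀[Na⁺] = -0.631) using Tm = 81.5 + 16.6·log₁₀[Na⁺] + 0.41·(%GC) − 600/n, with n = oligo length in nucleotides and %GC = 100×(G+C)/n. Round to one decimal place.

86.4°C

Length n = 49. G=15, T=8, C=18, A=8
G+C = 33, so %GC = 33/49 × 100 = 67.347%
Salt term: 16.6 × (-0.631) = -10.475
GC term: 0.41 × 67.347 = 27.612; length term: −600/49 = −12.245
Tm = 81.5 + (-10.475) + 27.612 − 12.245 = 86.392 → 86.4°C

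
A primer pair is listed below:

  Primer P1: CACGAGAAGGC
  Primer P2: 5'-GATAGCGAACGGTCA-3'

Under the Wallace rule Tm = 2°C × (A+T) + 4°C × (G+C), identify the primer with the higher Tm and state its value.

Primer P1: A+T=4, G+C=7 → Tm = 2(4)+4(7) = 36°C
Primer P2: A+T=7, G+C=8 → Tm = 2(7)+4(8) = 46°C
36°C vs 46°C → primer P2 is higher.

Primer P2, 46°C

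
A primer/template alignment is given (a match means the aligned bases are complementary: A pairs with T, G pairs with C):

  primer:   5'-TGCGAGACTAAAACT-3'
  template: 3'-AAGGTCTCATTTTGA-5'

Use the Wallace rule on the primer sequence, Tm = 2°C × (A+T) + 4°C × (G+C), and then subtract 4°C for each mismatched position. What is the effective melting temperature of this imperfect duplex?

Primer base counts: A=6, T=3, G=3, C=3 → A+T=9, G+C=6
Perfect-match Tm = 2(9) + 4(6) = 18 + 24 = 42°C
Mismatches (positions where the bases are not complementary): 3 (at positions 2, 4, 8)
Effective Tm = 42 − 3×4 = 42 − 12 = 30°C

30°C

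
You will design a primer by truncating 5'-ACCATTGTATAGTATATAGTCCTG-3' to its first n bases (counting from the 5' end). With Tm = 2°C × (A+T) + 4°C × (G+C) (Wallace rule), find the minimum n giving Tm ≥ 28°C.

First 10 bases: ACCATTGTAT → Tm = 26°C (< 28°C)
First 11 bases: ACCATTGTATA → Tm = 28°C (≥ 28°C)
Each additional base adds 2°C (A/T) or 4°C (G/C), so Tm is non-decreasing in n; n = 11 is the first length to reach 28°C.

n = 11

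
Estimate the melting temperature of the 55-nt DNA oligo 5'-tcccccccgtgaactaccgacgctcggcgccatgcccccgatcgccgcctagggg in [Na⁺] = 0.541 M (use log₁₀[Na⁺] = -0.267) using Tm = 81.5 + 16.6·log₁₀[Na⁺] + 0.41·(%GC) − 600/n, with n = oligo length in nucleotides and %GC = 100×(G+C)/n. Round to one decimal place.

Length n = 55. Counting bases: A=7, T=7, C=26, G=15
G+C = 41, so %GC = 41/55 × 100 = 74.545%
Salt term: 16.6 × (-0.267) = -4.432
GC term: 0.41 × 74.545 = 30.563; length term: −600/55 = −10.909
Tm = 81.5 + (-4.432) + 30.563 − 10.909 = 96.722 → 96.7°C

96.7°C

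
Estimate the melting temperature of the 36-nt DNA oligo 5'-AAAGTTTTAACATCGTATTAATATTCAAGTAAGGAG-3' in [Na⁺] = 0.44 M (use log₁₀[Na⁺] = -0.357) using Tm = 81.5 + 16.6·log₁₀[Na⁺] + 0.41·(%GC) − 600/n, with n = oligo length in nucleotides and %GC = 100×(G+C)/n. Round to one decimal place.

69.2°C

Length n = 36. G=6, T=12, A=15, C=3
G+C = 9, so %GC = 9/36 × 100 = 25%
Salt term: 16.6 × (-0.357) = -5.926
GC term: 0.41 × 25 = 10.25; length term: −600/36 = −16.667
Tm = 81.5 + (-5.926) + 10.25 − 16.667 = 69.157 → 69.2°C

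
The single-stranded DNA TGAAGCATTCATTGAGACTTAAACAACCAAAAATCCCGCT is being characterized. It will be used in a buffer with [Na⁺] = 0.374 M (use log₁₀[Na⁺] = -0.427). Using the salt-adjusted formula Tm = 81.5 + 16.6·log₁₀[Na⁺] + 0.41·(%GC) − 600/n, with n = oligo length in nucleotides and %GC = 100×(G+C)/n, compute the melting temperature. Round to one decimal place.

74.8°C

Length n = 40. Base counts: C=10, T=9, G=5, A=16
G+C = 15, so %GC = 15/40 × 100 = 37.5%
Salt term: 16.6 × (-0.427) = -7.088
GC term: 0.41 × 37.5 = 15.375; length term: −600/40 = −15
Tm = 81.5 + (-7.088) + 15.375 − 15 = 74.787 → 74.8°C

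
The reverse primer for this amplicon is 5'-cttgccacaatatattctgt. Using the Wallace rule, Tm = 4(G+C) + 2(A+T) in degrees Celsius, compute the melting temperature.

Scanning the sequence gives T=8, G=2, C=5, A=5.
AT pairs contribute 13, GC pairs contribute 7.
Tm = 4·7 + 2·13 = 28 + 26 = 54°C

54°C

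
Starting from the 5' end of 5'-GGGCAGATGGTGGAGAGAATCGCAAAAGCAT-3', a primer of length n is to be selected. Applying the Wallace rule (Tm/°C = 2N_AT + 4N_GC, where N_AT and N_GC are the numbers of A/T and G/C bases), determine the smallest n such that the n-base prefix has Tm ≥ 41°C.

n = 13

First 12 bases: GGGCAGATGGTG → Tm = 40°C (< 41°C)
First 13 bases: GGGCAGATGGTGG → Tm = 44°C (≥ 41°C)
Each additional base adds 2°C (A/T) or 4°C (G/C), so Tm is non-decreasing in n; n = 13 is the first length to reach 41°C.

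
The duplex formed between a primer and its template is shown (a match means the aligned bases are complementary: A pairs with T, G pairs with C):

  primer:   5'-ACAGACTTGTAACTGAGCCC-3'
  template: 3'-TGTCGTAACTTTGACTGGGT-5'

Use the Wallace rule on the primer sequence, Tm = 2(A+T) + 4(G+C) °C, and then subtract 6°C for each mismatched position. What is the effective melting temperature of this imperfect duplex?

Primer base counts: A=6, T=4, G=4, C=6 → A+T=10, G+C=10
Perfect-match Tm = 2(10) + 4(10) = 20 + 40 = 60°C
Mismatches (positions where the bases are not complementary): 5 (at positions 5, 6, 10, 17, 20)
Effective Tm = 60 − 5×6 = 60 − 30 = 30°C

30°C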